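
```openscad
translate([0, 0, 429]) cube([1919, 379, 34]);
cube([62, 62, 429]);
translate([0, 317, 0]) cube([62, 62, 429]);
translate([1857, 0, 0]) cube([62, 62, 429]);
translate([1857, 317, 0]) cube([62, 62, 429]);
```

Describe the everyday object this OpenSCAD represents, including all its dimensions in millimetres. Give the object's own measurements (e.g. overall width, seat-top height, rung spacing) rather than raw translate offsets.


A bench: a 1919×379 mm seat slab, 34 mm thick, top at z = 463 mm, on four 62×62 mm square legs flush with the seat corners and standing on z = 0.


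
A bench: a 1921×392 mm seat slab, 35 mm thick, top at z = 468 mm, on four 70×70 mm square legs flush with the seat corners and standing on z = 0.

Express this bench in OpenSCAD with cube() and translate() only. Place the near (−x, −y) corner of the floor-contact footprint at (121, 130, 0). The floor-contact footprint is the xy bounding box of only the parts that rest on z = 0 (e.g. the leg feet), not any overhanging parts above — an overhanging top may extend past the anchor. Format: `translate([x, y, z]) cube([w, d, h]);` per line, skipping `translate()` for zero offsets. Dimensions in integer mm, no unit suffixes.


translate([121, 130, 433]) cube([1921, 392, 35]);
translate([121, 130, 0]) cube([70, 70, 433]);
translate([121, 452, 0]) cube([70, 70, 433]);
translate([1972, 130, 0]) cube([70, 70, 433]);
translate([1972, 452, 0]) cube([70, 70, 433]);


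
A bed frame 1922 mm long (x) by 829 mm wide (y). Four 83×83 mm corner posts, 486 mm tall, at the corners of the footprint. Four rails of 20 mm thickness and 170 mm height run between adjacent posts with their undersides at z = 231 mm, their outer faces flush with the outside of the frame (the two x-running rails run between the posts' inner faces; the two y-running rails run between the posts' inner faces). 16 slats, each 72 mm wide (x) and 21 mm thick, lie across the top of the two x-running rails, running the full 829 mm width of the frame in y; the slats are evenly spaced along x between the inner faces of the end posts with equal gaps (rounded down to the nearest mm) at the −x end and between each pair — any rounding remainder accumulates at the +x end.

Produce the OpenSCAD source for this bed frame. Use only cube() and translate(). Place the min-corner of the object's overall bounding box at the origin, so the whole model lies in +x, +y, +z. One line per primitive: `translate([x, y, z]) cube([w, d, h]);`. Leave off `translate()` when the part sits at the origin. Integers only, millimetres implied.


// slat z = rail_z + rail_h = 231 + 170 = 401
// slat gap = ⌊(1756 − 16·72) / 17⌋ = 35
cube([83, 83, 486]);
translate([0, 746, 0]) cube([83, 83, 486]);
translate([1839, 0, 0]) cube([83, 83, 486]);
translate([1839, 746, 0]) cube([83, 83, 486]);
translate([83, 0, 231]) cube([1756, 20, 170]);
translate([83, 809, 231]) cube([1756, 20, 170]);
translate([0, 83, 231]) cube([20, 663, 170]);
translate([1902, 83, 231]) cube([20, 663, 170]);
translate([118, 0, 401]) cube([72, 829, 21]);
translate([225, 0, 401]) cube([72, 829, 21]);
translate([332, 0, 401]) cube([72, 829, 21]);
translate([439, 0, 401]) cube([72, 829, 21]);
translate([546, 0, 401]) cube([72, 829, 21]);
translate([653, 0, 401]) cube([72, 829, 21]);
translate([760, 0, 401]) cube([72, 829, 21]);
translate([867, 0, 401]) cube([72, 829, 21]);
translate([974, 0, 401]) cube([72, 829, 21]);
translate([1081, 0, 401]) cube([72, 829, 21]);
translate([1188, 0, 401]) cube([72, 829, 21]);
translate([1295, 0, 401]) cube([72, 829, 21]);
translate([1402, 0, 401]) cube([72, 829, 21]);
translate([1509, 0, 401]) cube([72, 829, 21]);
translate([1616, 0, 401]) cube([72, 829, 21]);
translate([1723, 0, 401]) cube([72, 829, 21]);


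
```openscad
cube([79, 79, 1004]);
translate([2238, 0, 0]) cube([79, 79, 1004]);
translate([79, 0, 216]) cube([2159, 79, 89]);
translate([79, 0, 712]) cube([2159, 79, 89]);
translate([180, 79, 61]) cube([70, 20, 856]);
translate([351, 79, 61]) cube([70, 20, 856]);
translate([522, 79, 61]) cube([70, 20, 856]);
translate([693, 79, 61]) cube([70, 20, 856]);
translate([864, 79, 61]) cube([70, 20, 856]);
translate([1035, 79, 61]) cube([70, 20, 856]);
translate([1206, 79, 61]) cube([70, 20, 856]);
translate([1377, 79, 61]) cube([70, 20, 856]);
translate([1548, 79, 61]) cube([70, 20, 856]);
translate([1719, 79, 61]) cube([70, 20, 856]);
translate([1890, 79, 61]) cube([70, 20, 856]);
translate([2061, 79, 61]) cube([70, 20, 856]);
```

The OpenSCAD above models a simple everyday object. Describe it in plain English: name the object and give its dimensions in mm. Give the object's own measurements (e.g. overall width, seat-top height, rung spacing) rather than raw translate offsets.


A fence section. Two 79×79 mm posts, 1004 mm tall, stand on the floor with a clear span of 2159 mm between their inner faces. Two horizontal rails of 79×89 mm section span the gap between the posts with their undersides at z = 216 mm and z = 712 mm, flush with the posts' −y face. 12 pickets, each 70 mm wide, 20 mm thick and 856 mm tall, are fixed to the +y face of the rails with their bottoms at z = 61 mm, spaced across the span with a 101 mm gap after the −x post and between neighbouring pickets, with 107 mm left before the +x post.


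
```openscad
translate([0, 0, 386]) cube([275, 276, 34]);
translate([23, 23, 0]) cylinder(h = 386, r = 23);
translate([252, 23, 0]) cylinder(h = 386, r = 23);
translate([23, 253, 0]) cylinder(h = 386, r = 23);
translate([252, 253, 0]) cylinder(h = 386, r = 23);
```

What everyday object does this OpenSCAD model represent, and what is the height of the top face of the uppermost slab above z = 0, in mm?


A stool. The seat height is 420 mm.

A 275×276×34 slab at z = 386 on four corner cylinders — a stool. The seat top is 386 + 34 = 420 mm.


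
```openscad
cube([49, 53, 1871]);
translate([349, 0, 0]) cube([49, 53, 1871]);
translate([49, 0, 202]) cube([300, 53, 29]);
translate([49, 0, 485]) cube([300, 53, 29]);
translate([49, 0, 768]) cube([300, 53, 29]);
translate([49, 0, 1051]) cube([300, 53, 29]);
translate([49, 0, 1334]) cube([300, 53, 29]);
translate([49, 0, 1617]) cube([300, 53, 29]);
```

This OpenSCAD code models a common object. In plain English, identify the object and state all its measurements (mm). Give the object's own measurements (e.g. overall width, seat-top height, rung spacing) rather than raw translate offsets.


A straight ladder. Two 49×53 mm vertical rails, 1871 mm tall, stand 398 mm apart (outside-to-outside) with their front faces coplanar on the −y side. 6 rungs, each 53 mm deep and 29 mm tall, span between the inner faces of the rails, front faces flush with the rails. The lowest rung's underside is at z = 202 mm and rungs are spaced 283 mm apart (underside to underside).


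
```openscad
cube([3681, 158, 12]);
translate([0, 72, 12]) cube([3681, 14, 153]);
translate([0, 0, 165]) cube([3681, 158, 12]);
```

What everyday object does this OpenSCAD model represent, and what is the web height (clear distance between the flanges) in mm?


An I-beam. The web height is 153 mm.

Two wide flanges with a thin centred web — an I-beam. Overall 177 mm minus two 12 mm flanges gives a web of 177 − 2·12 = 153 mm.


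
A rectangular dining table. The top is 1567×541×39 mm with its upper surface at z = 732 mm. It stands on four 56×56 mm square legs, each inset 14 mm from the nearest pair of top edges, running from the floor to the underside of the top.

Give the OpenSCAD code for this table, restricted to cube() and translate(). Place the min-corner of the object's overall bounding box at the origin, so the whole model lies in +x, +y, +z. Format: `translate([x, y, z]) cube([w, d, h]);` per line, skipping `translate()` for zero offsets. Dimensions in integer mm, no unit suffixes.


translate([0, 0, 693]) cube([1567, 541, 39]);
translate([14, 14, 0]) cube([56, 56, 693]);
translate([1497, 14, 0]) cube([56, 56, 693]);
translate([14, 471, 0]) cube([56, 56, 693]);
translate([1497, 471, 0]) cube([56, 56, 693]);


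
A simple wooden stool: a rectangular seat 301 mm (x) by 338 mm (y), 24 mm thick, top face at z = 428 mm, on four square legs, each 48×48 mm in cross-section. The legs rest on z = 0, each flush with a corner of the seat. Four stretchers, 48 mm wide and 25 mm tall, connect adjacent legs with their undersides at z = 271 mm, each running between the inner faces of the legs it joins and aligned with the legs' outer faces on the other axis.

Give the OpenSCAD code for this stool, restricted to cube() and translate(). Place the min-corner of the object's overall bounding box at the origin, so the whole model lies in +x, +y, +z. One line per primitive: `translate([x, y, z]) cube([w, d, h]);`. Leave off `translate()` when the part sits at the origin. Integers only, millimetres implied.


translate([0, 0, 404]) cube([301, 338, 24]);
cube([48, 48, 404]);
translate([253, 0, 0]) cube([48, 48, 404]);
translate([0, 290, 0]) cube([48, 48, 404]);
translate([253, 290, 0]) cube([48, 48, 404]);
translate([48, 0, 271]) cube([205, 48, 25]);
translate([48, 290, 271]) cube([205, 48, 25]);
translate([0, 48, 271]) cube([48, 242, 25]);
translate([253, 48, 271]) cube([48, 242, 25]);


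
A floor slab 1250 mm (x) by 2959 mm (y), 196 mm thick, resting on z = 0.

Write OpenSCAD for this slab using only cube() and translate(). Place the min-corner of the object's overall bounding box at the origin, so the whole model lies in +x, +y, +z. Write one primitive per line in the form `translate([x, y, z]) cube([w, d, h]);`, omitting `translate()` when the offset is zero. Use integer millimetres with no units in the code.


cube([1250, 2959, 196]);


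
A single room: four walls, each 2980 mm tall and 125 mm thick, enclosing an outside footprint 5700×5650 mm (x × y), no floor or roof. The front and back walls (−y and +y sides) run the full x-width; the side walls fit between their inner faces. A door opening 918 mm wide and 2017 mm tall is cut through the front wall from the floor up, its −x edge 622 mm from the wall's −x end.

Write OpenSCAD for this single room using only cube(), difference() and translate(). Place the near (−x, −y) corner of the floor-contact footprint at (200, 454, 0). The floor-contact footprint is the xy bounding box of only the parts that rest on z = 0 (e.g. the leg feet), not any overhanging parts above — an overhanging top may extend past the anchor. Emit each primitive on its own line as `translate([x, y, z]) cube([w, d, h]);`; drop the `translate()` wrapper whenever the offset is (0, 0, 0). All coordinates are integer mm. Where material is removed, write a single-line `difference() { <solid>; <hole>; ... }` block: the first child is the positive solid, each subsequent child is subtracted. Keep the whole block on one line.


difference() { translate([200, 454, 0]) cube([5700, 125, 2980]); translate([822, 454, 0]) cube([918, 125, 2017]); }
translate([200, 5979, 0]) cube([5700, 125, 2980]);
translate([200, 579, 0]) cube([125, 5400, 2980]);
translate([5775, 579, 0]) cube([125, 5400, 2980]);


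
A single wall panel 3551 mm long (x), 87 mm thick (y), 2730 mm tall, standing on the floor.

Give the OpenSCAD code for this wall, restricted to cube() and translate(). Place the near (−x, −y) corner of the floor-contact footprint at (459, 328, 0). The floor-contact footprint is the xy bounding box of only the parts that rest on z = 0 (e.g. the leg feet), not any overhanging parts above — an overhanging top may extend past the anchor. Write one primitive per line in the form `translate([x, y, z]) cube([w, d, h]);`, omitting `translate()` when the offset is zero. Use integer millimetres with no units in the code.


translate([459, 328, 0]) cube([3551, 87, 2730]);


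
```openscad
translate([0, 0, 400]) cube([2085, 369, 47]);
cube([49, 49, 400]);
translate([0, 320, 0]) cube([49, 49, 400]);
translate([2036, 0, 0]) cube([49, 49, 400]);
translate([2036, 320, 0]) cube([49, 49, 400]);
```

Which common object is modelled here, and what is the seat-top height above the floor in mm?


A bench. The seat-top height is 447 mm.

A long slab on four corner posts — a bench. The slab sits at z = 400 with thickness 47, so the top is 400 + 47 = 447 mm.


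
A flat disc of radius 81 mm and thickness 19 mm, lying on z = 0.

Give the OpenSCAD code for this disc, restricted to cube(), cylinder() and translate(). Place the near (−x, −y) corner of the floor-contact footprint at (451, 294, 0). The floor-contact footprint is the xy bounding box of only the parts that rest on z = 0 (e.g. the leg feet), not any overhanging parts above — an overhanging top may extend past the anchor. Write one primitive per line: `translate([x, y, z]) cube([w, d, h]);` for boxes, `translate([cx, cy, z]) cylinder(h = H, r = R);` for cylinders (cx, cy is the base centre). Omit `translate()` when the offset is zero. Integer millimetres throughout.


translate([532, 375, 0]) cylinder(h = 19, r = 81);


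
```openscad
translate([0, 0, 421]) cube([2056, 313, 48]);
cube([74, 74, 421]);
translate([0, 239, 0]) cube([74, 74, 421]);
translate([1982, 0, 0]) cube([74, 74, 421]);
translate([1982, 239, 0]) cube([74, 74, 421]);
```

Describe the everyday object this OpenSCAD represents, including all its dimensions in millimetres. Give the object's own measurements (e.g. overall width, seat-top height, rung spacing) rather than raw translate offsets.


A bench: a 2056×313 mm seat slab, 48 mm thick, top at z = 469 mm, on four 74×74 mm square legs flush with the seat corners and standing on z = 0.


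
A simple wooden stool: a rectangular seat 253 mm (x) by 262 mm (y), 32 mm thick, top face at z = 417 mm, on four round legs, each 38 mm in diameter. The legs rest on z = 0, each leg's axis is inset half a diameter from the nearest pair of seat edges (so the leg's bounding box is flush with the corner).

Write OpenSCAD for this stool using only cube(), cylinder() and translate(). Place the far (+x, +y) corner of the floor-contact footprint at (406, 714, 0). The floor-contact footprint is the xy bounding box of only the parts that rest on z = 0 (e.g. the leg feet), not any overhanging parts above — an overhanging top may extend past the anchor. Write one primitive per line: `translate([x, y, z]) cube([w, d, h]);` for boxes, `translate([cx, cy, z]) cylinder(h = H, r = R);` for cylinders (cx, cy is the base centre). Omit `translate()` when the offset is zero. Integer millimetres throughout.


// leg_h = 417 - 32 = 385
translate([153, 452, 385]) cube([253, 262, 32]);
translate([172, 471, 0]) cylinder(h = 385, r = 19);
translate([387, 471, 0]) cylinder(h = 385, r = 19);
translate([172, 695, 0]) cylinder(h = 385, r = 19);
translate([387, 695, 0]) cylinder(h = 385, r = 19);


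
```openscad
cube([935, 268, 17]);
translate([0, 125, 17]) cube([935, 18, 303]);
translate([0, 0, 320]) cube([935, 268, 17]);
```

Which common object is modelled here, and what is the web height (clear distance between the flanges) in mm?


An I-beam. The web height is 303 mm.

Two wide flanges with a thin centred web — an I-beam. Overall 337 mm minus two 17 mm flanges gives a web of 337 − 2·17 = 303 mm.


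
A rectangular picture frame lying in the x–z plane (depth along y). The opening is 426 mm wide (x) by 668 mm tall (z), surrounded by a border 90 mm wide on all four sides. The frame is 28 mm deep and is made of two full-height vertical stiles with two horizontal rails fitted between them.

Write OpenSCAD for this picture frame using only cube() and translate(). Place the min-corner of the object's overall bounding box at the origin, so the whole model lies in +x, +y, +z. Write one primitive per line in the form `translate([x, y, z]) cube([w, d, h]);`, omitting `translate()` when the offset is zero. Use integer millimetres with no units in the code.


cube([90, 28, 848]);
translate([516, 0, 0]) cube([90, 28, 848]);
translate([90, 0, 0]) cube([426, 28, 90]);
translate([90, 0, 758]) cube([426, 28, 90]);


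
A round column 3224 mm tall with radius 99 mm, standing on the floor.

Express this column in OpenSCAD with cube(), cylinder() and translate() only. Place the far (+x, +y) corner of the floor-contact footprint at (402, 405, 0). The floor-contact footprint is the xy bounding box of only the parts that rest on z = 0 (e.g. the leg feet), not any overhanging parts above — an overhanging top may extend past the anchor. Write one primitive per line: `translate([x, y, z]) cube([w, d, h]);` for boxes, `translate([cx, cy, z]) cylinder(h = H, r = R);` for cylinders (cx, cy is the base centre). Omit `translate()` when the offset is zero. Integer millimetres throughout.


translate([303, 306, 0]) cylinder(h = 3224, r = 99);


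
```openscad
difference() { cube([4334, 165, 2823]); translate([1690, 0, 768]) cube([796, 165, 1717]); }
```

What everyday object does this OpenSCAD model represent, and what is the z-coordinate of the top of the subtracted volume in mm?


A wall with a window opening. The window head height is 2485 mm.

A wall with a rectangular opening subtracted — a window. Sill at z = 768, opening 1717 mm tall, so the head is at 768 + 1717 = 2485 mm.


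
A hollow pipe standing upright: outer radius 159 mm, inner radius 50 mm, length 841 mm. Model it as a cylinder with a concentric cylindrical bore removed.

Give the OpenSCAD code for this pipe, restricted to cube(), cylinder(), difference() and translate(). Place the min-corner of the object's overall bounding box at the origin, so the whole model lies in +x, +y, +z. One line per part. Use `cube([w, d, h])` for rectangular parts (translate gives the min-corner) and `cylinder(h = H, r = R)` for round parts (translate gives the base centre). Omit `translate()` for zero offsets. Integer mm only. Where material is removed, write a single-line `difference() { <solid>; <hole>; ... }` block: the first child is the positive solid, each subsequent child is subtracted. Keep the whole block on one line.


difference() { translate([159, 159, 0]) cylinder(h = 841, r = 159); translate([159, 159, 0]) cylinder(h = 841, r = 50); }


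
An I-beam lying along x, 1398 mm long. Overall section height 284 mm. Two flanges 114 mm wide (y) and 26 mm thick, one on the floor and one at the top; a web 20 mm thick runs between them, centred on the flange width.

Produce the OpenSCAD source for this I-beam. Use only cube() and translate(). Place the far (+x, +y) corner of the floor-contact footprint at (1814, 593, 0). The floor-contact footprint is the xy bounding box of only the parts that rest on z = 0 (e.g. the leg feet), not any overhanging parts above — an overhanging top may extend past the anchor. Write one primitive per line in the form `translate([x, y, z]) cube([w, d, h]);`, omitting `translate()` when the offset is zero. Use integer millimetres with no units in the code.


translate([416, 479, 0]) cube([1398, 114, 26]);
translate([416, 526, 26]) cube([1398, 20, 232]);
translate([416, 479, 258]) cube([1398, 114, 26]);


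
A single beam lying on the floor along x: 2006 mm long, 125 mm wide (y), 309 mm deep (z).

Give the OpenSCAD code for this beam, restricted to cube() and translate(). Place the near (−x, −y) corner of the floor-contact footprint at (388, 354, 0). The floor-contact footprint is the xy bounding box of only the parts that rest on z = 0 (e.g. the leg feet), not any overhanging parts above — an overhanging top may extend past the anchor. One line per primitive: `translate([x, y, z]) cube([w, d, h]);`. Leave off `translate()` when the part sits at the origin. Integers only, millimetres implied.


translate([388, 354, 0]) cube([2006, 125, 309]);


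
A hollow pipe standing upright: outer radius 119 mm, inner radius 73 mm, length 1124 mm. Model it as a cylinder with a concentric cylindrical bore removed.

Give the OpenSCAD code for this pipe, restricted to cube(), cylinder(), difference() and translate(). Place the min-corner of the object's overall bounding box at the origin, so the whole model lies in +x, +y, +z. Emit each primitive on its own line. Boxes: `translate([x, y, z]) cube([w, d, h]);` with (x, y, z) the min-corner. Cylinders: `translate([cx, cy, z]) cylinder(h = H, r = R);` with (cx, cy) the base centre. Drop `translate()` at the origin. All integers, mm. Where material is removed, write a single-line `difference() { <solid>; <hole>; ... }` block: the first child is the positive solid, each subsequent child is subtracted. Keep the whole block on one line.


difference() { translate([119, 119, 0]) cylinder(h = 1124, r = 119); translate([119, 119, 0]) cylinder(h = 1124, r = 73); }


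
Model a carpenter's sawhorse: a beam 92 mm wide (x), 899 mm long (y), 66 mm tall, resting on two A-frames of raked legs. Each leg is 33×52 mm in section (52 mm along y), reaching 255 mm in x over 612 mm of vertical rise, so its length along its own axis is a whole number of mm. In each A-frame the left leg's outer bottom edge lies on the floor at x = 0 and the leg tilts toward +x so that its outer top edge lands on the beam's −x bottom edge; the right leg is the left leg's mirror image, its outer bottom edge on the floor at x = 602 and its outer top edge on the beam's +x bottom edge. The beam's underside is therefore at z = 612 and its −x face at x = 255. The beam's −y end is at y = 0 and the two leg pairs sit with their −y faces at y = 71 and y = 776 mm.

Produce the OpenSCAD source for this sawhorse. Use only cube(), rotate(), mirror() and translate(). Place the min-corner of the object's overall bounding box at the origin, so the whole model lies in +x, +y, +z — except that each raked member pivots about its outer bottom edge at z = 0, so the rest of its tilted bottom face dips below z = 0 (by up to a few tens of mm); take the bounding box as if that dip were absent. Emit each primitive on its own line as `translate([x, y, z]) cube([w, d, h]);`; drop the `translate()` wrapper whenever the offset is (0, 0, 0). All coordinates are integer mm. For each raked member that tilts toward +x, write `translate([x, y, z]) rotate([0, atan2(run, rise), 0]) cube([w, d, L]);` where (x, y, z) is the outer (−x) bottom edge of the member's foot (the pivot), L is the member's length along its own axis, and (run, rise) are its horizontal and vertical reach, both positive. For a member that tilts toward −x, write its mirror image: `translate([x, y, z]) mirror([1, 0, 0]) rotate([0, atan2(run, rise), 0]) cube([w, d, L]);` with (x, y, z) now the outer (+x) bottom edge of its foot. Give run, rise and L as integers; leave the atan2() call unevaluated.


translate([255, 0, 612]) cube([92, 899, 66]);
translate([0, 71, 0]) rotate([0, atan2(255, 612), 0]) cube([33, 52, 663]);
translate([602, 71, 0]) mirror([1, 0, 0]) rotate([0, atan2(255, 612), 0]) cube([33, 52, 663]);
translate([0, 776, 0]) rotate([0, atan2(255, 612), 0]) cube([33, 52, 663]);
translate([602, 776, 0]) mirror([1, 0, 0]) rotate([0, atan2(255, 612), 0]) cube([33, 52, 663]);


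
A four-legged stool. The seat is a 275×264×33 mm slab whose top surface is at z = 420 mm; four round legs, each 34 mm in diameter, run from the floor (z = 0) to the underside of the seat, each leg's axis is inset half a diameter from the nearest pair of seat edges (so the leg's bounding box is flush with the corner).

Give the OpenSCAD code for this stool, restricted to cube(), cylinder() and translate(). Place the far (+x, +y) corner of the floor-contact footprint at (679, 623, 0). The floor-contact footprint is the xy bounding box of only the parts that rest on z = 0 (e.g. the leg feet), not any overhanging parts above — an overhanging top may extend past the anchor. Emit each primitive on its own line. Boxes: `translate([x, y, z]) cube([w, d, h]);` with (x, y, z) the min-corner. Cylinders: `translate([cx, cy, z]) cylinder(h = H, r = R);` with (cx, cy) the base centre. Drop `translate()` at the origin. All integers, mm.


translate([404, 359, 387]) cube([275, 264, 33]);
translate([421, 376, 0]) cylinder(h = 387, r = 17);
translate([662, 376, 0]) cylinder(h = 387, r = 17);
translate([421, 606, 0]) cylinder(h = 387, r = 17);
translate([662, 606, 0]) cylinder(h = 387, r = 17);


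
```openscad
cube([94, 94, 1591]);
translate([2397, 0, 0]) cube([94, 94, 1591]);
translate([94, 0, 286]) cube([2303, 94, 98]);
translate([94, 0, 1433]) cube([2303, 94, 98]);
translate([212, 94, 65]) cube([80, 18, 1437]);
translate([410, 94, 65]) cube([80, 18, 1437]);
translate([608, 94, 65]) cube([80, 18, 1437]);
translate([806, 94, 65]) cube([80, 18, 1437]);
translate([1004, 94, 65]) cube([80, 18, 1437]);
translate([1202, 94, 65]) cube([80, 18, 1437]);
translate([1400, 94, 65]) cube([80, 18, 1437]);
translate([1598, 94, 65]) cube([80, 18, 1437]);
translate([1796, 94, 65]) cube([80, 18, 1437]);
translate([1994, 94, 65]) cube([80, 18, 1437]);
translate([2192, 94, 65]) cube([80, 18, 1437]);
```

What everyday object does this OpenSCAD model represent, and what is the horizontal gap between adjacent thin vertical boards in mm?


A fence section. The picket gap is 118 mm.

Two posts, two rails, 11 pickets — a fence section. Span 2303 mm holds 11 pickets of 80 mm with 12 equal gaps: ⌊(2303 − 11·80) / 12⌋ = 118 mm.


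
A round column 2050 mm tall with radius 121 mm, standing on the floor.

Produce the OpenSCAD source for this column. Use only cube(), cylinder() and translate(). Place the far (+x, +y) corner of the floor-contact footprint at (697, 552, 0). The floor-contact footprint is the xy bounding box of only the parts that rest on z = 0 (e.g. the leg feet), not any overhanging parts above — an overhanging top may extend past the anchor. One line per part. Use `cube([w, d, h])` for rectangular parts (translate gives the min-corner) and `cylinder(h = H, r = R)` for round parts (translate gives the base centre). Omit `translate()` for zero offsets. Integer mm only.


translate([576, 431, 0]) cylinder(h = 2050, r = 121);


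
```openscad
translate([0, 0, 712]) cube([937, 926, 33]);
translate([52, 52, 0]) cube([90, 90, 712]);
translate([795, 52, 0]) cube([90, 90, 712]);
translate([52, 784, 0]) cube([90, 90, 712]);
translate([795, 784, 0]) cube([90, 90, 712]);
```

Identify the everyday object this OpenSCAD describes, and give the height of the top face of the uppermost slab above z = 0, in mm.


A table. The table height is 745 mm.

A 937×926×33 slab sits at z = 712 on four 90 mm square posts — a table. The top surface is at 712 + 33 = 745 mm.


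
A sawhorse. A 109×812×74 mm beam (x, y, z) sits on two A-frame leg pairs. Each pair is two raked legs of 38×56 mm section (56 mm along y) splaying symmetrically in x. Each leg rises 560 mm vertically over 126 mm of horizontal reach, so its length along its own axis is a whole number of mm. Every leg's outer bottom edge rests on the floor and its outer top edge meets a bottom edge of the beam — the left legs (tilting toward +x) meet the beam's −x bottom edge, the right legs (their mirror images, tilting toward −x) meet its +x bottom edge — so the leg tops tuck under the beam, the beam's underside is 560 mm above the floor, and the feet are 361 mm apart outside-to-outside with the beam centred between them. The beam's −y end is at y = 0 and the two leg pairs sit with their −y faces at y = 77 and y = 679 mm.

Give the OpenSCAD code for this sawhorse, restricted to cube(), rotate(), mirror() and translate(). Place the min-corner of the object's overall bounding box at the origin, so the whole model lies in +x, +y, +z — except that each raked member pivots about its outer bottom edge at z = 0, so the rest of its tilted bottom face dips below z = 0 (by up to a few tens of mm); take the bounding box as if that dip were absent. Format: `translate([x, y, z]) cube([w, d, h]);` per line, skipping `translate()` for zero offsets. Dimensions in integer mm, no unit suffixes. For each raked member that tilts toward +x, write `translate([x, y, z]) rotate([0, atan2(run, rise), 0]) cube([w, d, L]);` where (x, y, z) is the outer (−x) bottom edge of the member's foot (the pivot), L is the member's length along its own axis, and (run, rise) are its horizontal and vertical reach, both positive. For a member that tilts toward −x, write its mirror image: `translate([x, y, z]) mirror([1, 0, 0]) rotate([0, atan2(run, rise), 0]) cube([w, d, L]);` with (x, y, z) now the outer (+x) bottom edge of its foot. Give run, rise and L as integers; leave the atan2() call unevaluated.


translate([126, 0, 560]) cube([109, 812, 74]);
translate([0, 77, 0]) rotate([0, atan2(126, 560), 0]) cube([38, 56, 574]);
translate([361, 77, 0]) mirror([1, 0, 0]) rotate([0, atan2(126, 560), 0]) cube([38, 56, 574]);
translate([0, 679, 0]) rotate([0, atan2(126, 560), 0]) cube([38, 56, 574]);
translate([361, 679, 0]) mirror([1, 0, 0]) rotate([0, atan2(126, 560), 0]) cube([38, 56, 574]);


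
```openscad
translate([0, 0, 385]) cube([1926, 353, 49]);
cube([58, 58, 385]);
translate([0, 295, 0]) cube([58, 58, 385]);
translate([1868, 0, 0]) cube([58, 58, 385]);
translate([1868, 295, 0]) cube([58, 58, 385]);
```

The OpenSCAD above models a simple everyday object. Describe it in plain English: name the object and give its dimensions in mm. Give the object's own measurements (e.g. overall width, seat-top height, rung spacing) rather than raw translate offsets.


A long wooden bench with a 1926 mm (x) × 353 mm (y) seat, 49 mm thick, its top surface 434 mm above the floor. Four 58 mm square legs at the seat corners, flush with the edges, run from z = 0 to the seat underside.


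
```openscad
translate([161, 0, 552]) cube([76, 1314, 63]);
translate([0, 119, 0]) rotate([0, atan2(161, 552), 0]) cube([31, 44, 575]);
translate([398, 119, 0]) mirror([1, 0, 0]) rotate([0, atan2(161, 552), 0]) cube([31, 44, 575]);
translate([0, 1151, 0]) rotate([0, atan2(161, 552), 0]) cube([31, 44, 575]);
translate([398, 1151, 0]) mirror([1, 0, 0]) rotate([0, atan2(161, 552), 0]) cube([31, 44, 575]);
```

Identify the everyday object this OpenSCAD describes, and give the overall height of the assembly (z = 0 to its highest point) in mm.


A sawhorse. The overall height is 615 mm.

A beam across two mirrored pairs of raked legs — a sawhorse. The beam's underside is at z = 552 (matching the legs' vertical rise in atan2(161, 552)) and the beam is 63 mm tall, so its top is at 552 + 63 = 615 mm. The raked legs top out at the beam's underside, so that is the highest point.


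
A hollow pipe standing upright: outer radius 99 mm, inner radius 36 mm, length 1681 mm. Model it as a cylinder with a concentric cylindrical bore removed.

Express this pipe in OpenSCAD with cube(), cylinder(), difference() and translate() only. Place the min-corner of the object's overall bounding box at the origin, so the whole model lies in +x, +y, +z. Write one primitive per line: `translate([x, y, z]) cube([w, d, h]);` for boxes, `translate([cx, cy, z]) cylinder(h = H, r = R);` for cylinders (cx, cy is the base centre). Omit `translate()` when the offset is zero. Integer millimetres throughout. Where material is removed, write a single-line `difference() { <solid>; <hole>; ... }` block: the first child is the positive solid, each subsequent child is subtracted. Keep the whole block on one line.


difference() { translate([99, 99, 0]) cylinder(h = 1681, r = 99); translate([99, 99, 0]) cylinder(h = 1681, r = 36); }


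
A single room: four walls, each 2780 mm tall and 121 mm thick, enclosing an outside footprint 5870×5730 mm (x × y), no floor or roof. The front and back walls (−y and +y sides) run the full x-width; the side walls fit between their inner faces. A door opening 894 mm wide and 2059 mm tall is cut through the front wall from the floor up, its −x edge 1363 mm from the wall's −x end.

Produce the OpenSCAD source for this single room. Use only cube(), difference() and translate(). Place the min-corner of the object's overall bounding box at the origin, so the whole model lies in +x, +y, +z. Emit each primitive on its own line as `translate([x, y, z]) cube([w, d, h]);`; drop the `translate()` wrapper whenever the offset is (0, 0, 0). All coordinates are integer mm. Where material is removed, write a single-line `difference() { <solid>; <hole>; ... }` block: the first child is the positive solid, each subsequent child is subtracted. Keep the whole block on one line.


difference() { cube([5870, 121, 2780]); translate([1363, 0, 0]) cube([894, 121, 2059]); }
translate([0, 5609, 0]) cube([5870, 121, 2780]);
translate([0, 121, 0]) cube([121, 5488, 2780]);
translate([5749, 121, 0]) cube([121, 5488, 2780]);


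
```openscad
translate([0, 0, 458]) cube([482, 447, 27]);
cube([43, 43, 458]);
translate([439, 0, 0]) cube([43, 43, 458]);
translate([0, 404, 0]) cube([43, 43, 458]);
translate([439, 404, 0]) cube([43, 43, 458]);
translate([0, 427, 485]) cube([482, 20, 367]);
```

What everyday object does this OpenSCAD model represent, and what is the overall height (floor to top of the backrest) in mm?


A chair. The overall height is 852 mm.

A slab on four corner posts with a tall panel at the back — a chair. The seat slab sits at z = 458 with thickness 27, and the 367 mm backrest starts at the seat top, so the overall height is 458 + 27 + 367 = 852 mm.


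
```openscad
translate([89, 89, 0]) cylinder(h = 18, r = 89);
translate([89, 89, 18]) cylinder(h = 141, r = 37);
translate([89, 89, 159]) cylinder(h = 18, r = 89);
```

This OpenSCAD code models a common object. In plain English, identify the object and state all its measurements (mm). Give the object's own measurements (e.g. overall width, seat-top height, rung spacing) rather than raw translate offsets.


A spool: two coaxial disc flanges of radius 89 mm and thickness 18 mm, joined by a core cylinder of radius 37 mm and height 141 mm. The lower flange rests on z = 0 and the three cylinders share a vertical axis.


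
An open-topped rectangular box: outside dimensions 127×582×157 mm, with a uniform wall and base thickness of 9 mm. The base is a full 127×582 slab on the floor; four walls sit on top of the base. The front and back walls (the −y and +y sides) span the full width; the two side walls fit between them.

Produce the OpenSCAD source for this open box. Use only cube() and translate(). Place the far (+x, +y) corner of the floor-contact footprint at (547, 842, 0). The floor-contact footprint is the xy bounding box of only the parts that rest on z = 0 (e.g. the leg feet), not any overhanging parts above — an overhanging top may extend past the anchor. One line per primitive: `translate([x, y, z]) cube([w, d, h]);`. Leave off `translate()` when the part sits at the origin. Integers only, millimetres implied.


translate([420, 260, 0]) cube([127, 582, 9]);
translate([420, 260, 9]) cube([127, 9, 148]);
translate([420, 833, 9]) cube([127, 9, 148]);
translate([420, 269, 9]) cube([9, 564, 148]);
translate([538, 269, 9]) cube([9, 564, 148]);


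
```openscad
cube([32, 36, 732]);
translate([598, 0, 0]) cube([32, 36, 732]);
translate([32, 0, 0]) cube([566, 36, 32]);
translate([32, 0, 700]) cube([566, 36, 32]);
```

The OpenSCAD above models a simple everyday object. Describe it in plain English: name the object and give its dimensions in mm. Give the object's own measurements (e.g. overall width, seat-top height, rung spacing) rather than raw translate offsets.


A rectangular picture frame lying in the x–z plane (depth along y). The opening is 566 mm wide (x) by 668 mm tall (z), surrounded by a border 32 mm wide on all four sides. The frame is 36 mm deep and is made of two full-height vertical stiles with two horizontal rails fitted between them.


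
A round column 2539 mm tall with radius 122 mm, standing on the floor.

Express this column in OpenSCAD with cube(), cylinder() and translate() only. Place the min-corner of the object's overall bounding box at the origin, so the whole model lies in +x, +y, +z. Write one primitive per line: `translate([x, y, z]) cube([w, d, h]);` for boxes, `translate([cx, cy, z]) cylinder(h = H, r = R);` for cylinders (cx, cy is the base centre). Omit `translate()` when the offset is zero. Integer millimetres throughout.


translate([122, 122, 0]) cylinder(h = 2539, r = 122);


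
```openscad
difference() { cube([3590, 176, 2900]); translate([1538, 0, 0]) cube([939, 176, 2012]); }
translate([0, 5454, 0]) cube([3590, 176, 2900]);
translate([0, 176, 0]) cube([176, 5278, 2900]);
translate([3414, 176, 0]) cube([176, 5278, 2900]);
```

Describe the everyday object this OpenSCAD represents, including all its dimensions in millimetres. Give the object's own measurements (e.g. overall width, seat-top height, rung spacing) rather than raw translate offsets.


A single room: four walls, each 2900 mm tall and 176 mm thick, enclosing an outside footprint 3590×5630 mm (x × y), no floor or roof. The front and back walls (−y and +y sides) run the full x-width; the side walls fit between their inner faces. A door opening 939 mm wide and 2012 mm tall is cut through the front wall from the floor up, its −x edge 1538 mm from the wall's −x end.


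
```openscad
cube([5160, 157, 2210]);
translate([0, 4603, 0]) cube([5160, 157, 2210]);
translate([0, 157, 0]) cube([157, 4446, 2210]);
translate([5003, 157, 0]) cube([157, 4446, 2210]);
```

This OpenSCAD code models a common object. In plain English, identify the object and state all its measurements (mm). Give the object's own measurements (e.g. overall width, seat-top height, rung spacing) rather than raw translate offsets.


The wall frame of a small rectangular building: four walls, each 2210 mm tall and 157 mm thick, enclosing a footprint 5160 mm (x) by 4760 mm (y) outside-to-outside, with no floor or roof. The front and back walls (the −y and +y sides) span the full width; the two side walls fit between them.


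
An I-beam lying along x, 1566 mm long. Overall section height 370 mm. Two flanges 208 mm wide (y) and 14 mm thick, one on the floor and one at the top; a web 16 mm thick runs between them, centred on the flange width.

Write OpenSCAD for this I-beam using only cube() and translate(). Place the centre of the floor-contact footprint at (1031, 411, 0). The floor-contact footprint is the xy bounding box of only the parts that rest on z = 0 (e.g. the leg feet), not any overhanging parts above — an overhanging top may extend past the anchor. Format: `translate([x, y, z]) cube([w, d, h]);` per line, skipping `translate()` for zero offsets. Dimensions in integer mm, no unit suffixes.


translate([248, 307, 0]) cube([1566, 208, 14]);
translate([248, 403, 14]) cube([1566, 16, 342]);
translate([248, 307, 356]) cube([1566, 208, 14]);


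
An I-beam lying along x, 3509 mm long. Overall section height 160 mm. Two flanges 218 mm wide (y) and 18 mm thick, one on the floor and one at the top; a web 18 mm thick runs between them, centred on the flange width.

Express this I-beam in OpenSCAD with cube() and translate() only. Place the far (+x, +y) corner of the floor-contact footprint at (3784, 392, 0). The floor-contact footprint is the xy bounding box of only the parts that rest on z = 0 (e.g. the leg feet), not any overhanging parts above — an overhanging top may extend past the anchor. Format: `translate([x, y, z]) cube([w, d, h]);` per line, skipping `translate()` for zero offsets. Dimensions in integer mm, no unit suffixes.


translate([275, 174, 0]) cube([3509, 218, 18]);
translate([275, 274, 18]) cube([3509, 18, 124]);
translate([275, 174, 142]) cube([3509, 218, 18]);


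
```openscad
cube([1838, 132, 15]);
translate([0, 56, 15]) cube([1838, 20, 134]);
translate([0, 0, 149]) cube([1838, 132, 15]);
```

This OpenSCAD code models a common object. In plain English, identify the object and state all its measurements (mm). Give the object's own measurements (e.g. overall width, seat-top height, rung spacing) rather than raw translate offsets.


An I-beam lying along x, 1838 mm long. Overall section height 164 mm. Two flanges 132 mm wide (y) and 15 mm thick, one on the floor and one at the top; a web 20 mm thick runs between them, centred on the flange width.


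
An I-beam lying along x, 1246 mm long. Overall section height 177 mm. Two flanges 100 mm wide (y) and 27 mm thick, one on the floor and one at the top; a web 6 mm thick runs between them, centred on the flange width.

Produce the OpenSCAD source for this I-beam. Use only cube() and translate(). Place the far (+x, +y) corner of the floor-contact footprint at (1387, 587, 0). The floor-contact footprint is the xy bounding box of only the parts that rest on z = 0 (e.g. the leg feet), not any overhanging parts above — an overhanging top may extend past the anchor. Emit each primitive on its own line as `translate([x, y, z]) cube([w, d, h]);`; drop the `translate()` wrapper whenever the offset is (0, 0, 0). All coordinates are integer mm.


translate([141, 487, 0]) cube([1246, 100, 27]);
translate([141, 534, 27]) cube([1246, 6, 123]);
translate([141, 487, 150]) cube([1246, 100, 27]);
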